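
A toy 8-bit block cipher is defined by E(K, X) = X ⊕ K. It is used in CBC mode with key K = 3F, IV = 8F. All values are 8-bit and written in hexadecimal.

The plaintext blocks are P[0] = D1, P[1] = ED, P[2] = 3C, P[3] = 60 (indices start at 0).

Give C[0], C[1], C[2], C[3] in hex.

C[0] = 61, C[1] = B3, C[2] = B0, C[3] = EF

CBC encryption: C_i = E(K, P_i ⊕ C_{i−1}), with C_{−1} = IV.
C[0]: P[0] ⊕ 8F = 5E; E(K, 5E) = 61.
C[1]: P[1] ⊕ 61 = 8C; E(K, 8C) = B3.
C[2]: P[2] ⊕ B3 = 8F; E(K, 8F) = B0.
C[3]: P[3] ⊕ B0 = D0; E(K, D0) = EF.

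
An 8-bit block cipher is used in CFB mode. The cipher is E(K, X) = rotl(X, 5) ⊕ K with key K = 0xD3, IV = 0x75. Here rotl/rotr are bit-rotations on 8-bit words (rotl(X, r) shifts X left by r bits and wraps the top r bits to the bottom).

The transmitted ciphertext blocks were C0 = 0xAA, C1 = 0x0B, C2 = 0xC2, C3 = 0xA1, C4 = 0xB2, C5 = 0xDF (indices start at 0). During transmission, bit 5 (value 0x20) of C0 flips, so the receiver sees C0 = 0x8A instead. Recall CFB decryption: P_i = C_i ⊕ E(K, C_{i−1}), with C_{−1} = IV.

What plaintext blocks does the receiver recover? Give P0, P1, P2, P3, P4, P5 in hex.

P0 = 0xF7, P1 = 0x89, P2 = 0x70, P3 = 0x2A, P4 = 0x55, P5 = 0x5A

Only C0 changed, to 0x8A. In CFB, a change in C_i flips the same bit in P_i and garbles P_{i+1}. Decrypting the received ciphertext:
P0: E(K, 0x75) = 0x7D; 0x8A ⊕ 0x7D = 0xF7.
P1: E(K, 0x8A) = 0x82; 0x0B ⊕ 0x82 = 0x89.
P2: E(K, 0x0B) = 0xB2; 0xC2 ⊕ 0xB2 = 0x70.
P3: E(K, 0xC2) = 0x8B; 0xA1 ⊕ 0x8B = 0x2A.
P4: E(K, 0xA1) = 0xE7; 0xB2 ⊕ 0xE7 = 0x55.
P5: E(K, 0xB2) = 0x85; 0xDF ⊕ 0x85 = 0x5A.
Blocks that differ from the original plaintext: P0, P1.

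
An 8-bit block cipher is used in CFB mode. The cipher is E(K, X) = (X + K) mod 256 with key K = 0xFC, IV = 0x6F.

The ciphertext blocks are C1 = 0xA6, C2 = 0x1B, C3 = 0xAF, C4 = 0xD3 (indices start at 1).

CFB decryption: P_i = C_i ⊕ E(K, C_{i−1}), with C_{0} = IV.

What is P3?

P3: E(K, 0x1B) = 0x17; 0xAF ⊕ 0x17 = 0xB8.

P3 = 0xB8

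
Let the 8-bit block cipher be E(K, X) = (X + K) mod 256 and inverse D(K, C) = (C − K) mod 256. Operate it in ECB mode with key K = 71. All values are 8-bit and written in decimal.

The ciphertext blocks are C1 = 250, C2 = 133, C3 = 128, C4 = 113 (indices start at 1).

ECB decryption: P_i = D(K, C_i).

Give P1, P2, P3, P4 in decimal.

P1 = 179, P2 = 62, P3 = 57, P4 = 42

P1: D(K, 250) = 179.
P2: D(K, 133) = 62.
P3: D(K, 128) = 57.
P4: D(K, 113) = 42.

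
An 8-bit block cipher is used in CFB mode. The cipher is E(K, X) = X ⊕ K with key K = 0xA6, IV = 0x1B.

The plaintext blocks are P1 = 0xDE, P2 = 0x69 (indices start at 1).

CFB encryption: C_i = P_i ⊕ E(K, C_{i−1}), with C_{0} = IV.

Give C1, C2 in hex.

C1: E(K, 0x1B) = 0xBD; 0xDE ⊕ 0xBD = 0x63.
C2: E(K, 0x63) = 0xC5; 0x69 ⊕ 0xC5 = 0xAC.

C1 = 0x63, C2 = 0xAC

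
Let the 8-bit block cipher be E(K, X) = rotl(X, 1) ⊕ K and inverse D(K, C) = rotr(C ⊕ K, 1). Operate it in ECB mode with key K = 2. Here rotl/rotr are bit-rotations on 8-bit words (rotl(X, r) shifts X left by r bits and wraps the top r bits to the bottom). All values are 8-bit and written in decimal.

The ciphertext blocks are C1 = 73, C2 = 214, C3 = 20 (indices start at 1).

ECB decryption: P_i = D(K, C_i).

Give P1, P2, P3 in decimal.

P1 = 165, P2 = 106, P3 = 11

P1: D(K, 73) = 165.
P2: D(K, 214) = 106.
P3: D(K, 20) = 11.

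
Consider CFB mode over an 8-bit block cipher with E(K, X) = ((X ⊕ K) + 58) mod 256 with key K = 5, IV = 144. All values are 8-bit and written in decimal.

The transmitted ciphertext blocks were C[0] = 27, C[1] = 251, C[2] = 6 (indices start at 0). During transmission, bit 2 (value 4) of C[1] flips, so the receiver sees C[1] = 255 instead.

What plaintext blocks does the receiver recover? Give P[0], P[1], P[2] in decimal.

CFB decryption: P_i = C_i ⊕ E(K, C_{i−1}), with C_{−1} = IV.
Only C[1] changed, to 255. In CFB, a change in C_i flips the same bit in P_i and garbles P_{i+1}. Decrypting the received ciphertext:
P[0]: E(K, 144) = 207; 27 ⊕ 207 = 212.
P[1]: E(K, 27) = 88; 255 ⊕ 88 = 167.
P[2]: E(K, 255) = 52; 6 ⊕ 52 = 50.
Blocks that differ from the original plaintext: P[1], P[2].

P[0] = 212, P[1] = 167, P[2] = 50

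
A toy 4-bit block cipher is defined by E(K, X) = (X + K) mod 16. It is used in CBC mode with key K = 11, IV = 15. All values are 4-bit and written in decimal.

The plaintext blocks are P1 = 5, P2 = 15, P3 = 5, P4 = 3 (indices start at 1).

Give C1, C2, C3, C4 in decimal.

CBC encryption: C_i = E(K, P_i ⊕ C_{i−1}), with C_{0} = IV.
C1: P1 ⊕ 15 = 10; E(K, 10) = 5.
C2: P2 ⊕ 5 = 10; E(K, 10) = 5.
C3: P3 ⊕ 5 = 0; E(K, 0) = 11.
C4: P4 ⊕ 11 = 8; E(K, 8) = 3.

C1 = 5, C2 = 5, C3 = 11, C4 = 3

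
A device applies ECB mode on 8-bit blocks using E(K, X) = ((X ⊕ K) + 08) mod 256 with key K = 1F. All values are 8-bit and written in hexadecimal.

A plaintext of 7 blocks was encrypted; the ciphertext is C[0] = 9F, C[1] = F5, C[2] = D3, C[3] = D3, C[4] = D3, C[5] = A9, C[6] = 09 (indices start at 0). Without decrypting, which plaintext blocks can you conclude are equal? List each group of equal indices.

ECB encrypts each block independently with the same key, so equal ciphertext blocks imply equal plaintext blocks.
C[2] = C[3] = C[4] = D3, so P[2] = P[3] = P[4].

P[2] = P[3] = P[4]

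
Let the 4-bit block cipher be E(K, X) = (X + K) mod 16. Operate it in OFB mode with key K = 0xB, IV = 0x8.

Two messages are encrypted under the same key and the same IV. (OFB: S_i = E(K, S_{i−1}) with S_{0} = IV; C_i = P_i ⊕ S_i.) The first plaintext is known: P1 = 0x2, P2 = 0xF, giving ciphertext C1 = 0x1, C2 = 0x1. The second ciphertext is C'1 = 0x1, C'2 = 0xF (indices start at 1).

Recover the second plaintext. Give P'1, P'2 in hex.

P'1 = 0x2, P'2 = 0x1

In OFB with a reused IV, both messages share the same keystream S_i, so C_i ⊕ C'_i = P_i ⊕ P'_i and thus P'_i = P_i ⊕ C_i ⊕ C'_i.
P'1: 0x2 ⊕ 0x1 ⊕ 0x1 = 0x2.
P'2: 0xF ⊕ 0x1 ⊕ 0xF = 0x1.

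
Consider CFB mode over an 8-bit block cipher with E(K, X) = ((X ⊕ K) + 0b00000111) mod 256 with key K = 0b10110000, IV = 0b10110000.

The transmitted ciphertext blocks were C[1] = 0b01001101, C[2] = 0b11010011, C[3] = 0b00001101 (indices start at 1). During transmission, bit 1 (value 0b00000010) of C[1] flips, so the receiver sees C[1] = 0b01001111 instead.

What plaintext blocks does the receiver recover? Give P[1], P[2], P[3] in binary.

P[1] = 0b01001000, P[2] = 0b11010101, P[3] = 0b01100111

CFB decryption: P_i = C_i ⊕ E(K, C_{i−1}), with C_{0} = IV.
Only C[1] changed, to 0b01001111. In CFB, a change in C_i flips the same bit in P_i and garbles P_{i+1}. Decrypting the received ciphertext:
P[1]: E(K, 0b10110000) = 0b00000111; 0b01001111 ⊕ 0b00000111 = 0b01001000.
P[2]: E(K, 0b01001111) = 0b00000110; 0b11010011 ⊕ 0b00000110 = 0b11010101.
P[3]: E(K, 0b11010011) = 0b01101010; 0b00001101 ⊕ 0b01101010 = 0b01100111.
Blocks that differ from the original plaintext: P[1], P[2].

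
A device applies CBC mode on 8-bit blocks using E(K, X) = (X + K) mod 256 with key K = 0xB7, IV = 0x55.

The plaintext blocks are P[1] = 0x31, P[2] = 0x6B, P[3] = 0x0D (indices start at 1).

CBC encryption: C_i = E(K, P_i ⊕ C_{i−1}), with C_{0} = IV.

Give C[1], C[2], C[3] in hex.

C[1] = 0x1B, C[2] = 0x27, C[3] = 0xE1

C[1]: P[1] ⊕ 0x55 = 0x64; E(K, 0x64) = 0x1B.
C[2]: P[2] ⊕ 0x1B = 0x70; E(K, 0x70) = 0x27.
C[3]: P[3] ⊕ 0x27 = 0x2A; E(K, 0x2A) = 0xE1.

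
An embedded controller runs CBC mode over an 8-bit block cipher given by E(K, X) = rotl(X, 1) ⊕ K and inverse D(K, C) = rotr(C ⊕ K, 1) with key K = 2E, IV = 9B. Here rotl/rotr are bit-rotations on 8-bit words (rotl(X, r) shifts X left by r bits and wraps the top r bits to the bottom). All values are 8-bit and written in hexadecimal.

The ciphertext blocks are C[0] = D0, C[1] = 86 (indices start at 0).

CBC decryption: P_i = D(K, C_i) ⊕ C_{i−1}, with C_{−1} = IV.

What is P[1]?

P[1] = 84

P[1]: D(K, 86) = 54; 54 ⊕ D0 = 84.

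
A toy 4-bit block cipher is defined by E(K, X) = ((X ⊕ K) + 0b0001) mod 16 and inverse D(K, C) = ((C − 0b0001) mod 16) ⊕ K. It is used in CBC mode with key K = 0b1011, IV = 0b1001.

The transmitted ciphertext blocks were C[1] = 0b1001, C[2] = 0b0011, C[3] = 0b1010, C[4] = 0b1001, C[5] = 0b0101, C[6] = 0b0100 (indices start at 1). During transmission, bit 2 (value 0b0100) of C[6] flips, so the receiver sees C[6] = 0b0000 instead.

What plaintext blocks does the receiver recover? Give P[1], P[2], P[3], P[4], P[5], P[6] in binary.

CBC decryption: P_i = D(K, C_i) ⊕ C_{i−1}, with C_{0} = IV.
Only C[6] changed, to 0b0000. In CBC, a change in C_i garbles P_i and flips the same bit in P_{i+1}. Decrypting the received ciphertext:
P[1]: D(K, 0b1001) = 0b0011; 0b0011 ⊕ 0b1001 = 0b1010.
P[2]: D(K, 0b0011) = 0b1001; 0b1001 ⊕ 0b1001 = 0b0000.
P[3]: D(K, 0b1010) = 0b0010; 0b0010 ⊕ 0b0011 = 0b0001.
P[4]: D(K, 0b1001) = 0b0011; 0b0011 ⊕ 0b1010 = 0b1001.
P[5]: D(K, 0b0101) = 0b1111; 0b1111 ⊕ 0b1001 = 0b0110.
P[6]: D(K, 0b0000) = 0b0100; 0b0100 ⊕ 0b0101 = 0b0001.
Blocks that differ from the original plaintext: P[6].

P[1] = 0b1010, P[2] = 0b0000, P[3] = 0b0001, P[4] = 0b1001, P[5] = 0b0110, P[6] = 0b0001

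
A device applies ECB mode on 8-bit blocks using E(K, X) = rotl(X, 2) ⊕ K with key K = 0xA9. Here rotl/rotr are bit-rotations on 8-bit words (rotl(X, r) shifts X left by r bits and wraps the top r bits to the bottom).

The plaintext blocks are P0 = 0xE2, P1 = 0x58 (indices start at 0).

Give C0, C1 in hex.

C0 = 0x22, C1 = 0xC8

ECB encryption: C_i = E(K, P_i).
C0: E(K, 0xE2) = 0x22.
C1: E(K, 0x58) = 0xC8.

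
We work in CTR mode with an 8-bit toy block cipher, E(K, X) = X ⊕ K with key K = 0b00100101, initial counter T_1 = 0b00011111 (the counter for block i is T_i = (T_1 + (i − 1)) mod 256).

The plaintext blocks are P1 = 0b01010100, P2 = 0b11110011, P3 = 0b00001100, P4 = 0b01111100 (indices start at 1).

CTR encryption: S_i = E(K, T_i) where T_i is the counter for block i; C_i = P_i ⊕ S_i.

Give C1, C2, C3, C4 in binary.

C1: T = 0b00011111, S = E(K, T) = 0b00111010; 0b01010100 ⊕ 0b00111010 = 0b01101110.
C2: T = 0b00100000, S = E(K, T) = 0b00000101; 0b11110011 ⊕ 0b00000101 = 0b11110110.
C3: T = 0b00100001, S = E(K, T) = 0b00000100; 0b00001100 ⊕ 0b00000100 = 0b00001000.
C4: T = 0b00100010, S = E(K, T) = 0b00000111; 0b01111100 ⊕ 0b00000111 = 0b01111011.

C1 = 0b01101110, C2 = 0b11110110, C3 = 0b00001000, C4 = 0b01111011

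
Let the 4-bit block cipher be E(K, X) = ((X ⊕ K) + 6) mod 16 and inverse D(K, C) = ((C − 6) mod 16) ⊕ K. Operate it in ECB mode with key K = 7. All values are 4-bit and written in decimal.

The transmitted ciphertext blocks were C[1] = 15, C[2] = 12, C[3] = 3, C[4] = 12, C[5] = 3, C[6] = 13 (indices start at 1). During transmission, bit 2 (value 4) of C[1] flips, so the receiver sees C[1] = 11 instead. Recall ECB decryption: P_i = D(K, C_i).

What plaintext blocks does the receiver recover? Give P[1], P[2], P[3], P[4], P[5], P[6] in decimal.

P[1] = 2, P[2] = 1, P[3] = 10, P[4] = 1, P[5] = 10, P[6] = 0

Only C[1] changed, to 11. In ECB, a change in C_i affects only P_i. Decrypting the received ciphertext:
P[1]: D(K, 11) = 2.
P[2]: D(K, 12) = 1.
P[3]: D(K, 3) = 10.
P[4]: D(K, 12) = 1.
P[5]: D(K, 3) = 10.
P[6]: D(K, 13) = 0.
Blocks that differ from the original plaintext: P[1].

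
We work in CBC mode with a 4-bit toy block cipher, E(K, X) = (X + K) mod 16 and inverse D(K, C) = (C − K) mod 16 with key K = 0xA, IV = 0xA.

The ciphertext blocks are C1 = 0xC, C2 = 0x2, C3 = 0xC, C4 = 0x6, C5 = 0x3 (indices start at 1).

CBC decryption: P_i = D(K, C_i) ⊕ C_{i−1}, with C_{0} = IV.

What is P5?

P5 = 0xF

P5: D(K, 0x3) = 0x9; 0x9 ⊕ 0x6 = 0xF.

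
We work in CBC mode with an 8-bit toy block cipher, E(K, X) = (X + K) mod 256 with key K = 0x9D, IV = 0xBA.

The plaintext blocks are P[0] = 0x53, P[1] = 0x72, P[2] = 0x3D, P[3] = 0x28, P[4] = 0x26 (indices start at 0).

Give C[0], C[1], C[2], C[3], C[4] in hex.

CBC encryption: C_i = E(K, P_i ⊕ C_{i−1}), with C_{−1} = IV.
C[0]: P[0] ⊕ 0xBA = 0xE9; E(K, 0xE9) = 0x86.
C[1]: P[1] ⊕ 0x86 = 0xF4; E(K, 0xF4) = 0x91.
C[2]: P[2] ⊕ 0x91 = 0xAC; E(K, 0xAC) = 0x49.
C[3]: P[3] ⊕ 0x49 = 0x61; E(K, 0x61) = 0xFE.
C[4]: P[4] ⊕ 0xFE = 0xD8; E(K, 0xD8) = 0x75.

C[0] = 0x86, C[1] = 0x91, C[2] = 0x49, C[3] = 0xFE, C[4] = 0x75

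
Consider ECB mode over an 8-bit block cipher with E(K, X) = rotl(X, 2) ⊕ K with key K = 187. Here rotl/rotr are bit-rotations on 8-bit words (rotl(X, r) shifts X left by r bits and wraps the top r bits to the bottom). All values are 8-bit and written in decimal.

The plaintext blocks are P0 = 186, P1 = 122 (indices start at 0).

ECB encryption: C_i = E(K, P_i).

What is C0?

C0 = 81

C0: E(K, 186) = 81.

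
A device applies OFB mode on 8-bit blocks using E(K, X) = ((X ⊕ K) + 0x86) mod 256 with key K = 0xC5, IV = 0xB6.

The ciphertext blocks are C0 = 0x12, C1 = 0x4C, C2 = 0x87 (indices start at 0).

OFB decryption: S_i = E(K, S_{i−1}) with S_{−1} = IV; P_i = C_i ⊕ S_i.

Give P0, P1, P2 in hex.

P0: S = E(K, 0xB6) = 0xF9; 0x12 ⊕ 0xF9 = 0xEB.
P1: S = E(K, 0xF9) = 0xC2; 0x4C ⊕ 0xC2 = 0x8E.
P2: S = E(K, 0xC2) = 0x8D; 0x87 ⊕ 0x8D = 0x0A.

P0 = 0xEB, P1 = 0x8E, P2 = 0x0A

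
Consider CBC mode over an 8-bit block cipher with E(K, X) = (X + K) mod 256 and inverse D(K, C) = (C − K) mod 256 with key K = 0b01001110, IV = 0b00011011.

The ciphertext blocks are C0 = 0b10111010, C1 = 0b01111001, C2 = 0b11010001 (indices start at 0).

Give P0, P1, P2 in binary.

P0 = 0b01110111, P1 = 0b10010001, P2 = 0b11111010

CBC decryption: P_i = D(K, C_i) ⊕ C_{i−1}, with C_{−1} = IV.
P0: D(K, 0b10111010) = 0b01101100; 0b01101100 ⊕ 0b00011011 = 0b01110111.
P1: D(K, 0b01111001) = 0b00101011; 0b00101011 ⊕ 0b10111010 = 0b10010001.
P2: D(K, 0b11010001) = 0b10000011; 0b10000011 ⊕ 0b01111001 = 0b11111010.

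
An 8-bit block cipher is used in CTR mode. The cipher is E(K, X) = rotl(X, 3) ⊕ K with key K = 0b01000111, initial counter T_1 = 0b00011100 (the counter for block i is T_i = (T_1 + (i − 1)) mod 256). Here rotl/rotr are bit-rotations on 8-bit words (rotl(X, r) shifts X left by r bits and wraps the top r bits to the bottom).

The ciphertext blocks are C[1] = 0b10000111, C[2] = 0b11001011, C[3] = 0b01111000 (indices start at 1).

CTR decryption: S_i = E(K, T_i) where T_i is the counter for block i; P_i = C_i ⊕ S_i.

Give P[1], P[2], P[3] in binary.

P[1] = 0b00100000, P[2] = 0b01100100, P[3] = 0b11001111

P[1]: T = 0b00011100, S = E(K, T) = 0b10100111; 0b10000111 ⊕ 0b10100111 = 0b00100000.
P[2]: T = 0b00011101, S = E(K, T) = 0b10101111; 0b11001011 ⊕ 0b10101111 = 0b01100100.
P[3]: T = 0b00011110, S = E(K, T) = 0b10110111; 0b01111000 ⊕ 0b10110111 = 0b11001111.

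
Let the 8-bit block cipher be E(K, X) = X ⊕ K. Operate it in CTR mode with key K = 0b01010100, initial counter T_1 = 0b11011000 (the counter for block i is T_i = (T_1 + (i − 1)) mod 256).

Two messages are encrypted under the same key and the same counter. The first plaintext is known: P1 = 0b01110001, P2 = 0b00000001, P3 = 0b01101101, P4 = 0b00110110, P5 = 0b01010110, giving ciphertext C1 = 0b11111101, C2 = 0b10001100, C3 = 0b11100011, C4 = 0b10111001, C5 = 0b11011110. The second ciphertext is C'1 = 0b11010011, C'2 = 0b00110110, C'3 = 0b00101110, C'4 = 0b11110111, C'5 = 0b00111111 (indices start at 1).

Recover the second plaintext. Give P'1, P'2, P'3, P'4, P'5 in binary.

In CTR with a reused counter, both messages share the same keystream S_i, so C_i ⊕ C'_i = P_i ⊕ P'_i and thus P'_i = P_i ⊕ C_i ⊕ C'_i.
P'1: 0b01110001 ⊕ 0b11111101 ⊕ 0b11010011 = 0b01011111.
P'2: 0b00000001 ⊕ 0b10001100 ⊕ 0b00110110 = 0b10111011.
P'3: 0b01101101 ⊕ 0b11100011 ⊕ 0b00101110 = 0b10100000.
P'4: 0b00110110 ⊕ 0b10111001 ⊕ 0b11110111 = 0b01111000.
P'5: 0b01010110 ⊕ 0b11011110 ⊕ 0b00111111 = 0b10110111.

P'1 = 0b01011111, P'2 = 0b10111011, P'3 = 0b10100000, P'4 = 0b01111000, P'5 = 0b10110111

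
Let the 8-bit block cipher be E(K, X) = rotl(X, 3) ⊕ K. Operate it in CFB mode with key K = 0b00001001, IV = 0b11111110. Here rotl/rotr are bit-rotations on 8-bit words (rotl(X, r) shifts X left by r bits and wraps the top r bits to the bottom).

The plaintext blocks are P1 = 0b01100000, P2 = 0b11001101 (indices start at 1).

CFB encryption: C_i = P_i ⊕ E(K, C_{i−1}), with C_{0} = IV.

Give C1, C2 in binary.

C1: E(K, 0b11111110) = 0b11111110; 0b01100000 ⊕ 0b11111110 = 0b10011110.
C2: E(K, 0b10011110) = 0b11111101; 0b11001101 ⊕ 0b11111101 = 0b00110000.

C1 = 0b10011110, C2 = 0b00110000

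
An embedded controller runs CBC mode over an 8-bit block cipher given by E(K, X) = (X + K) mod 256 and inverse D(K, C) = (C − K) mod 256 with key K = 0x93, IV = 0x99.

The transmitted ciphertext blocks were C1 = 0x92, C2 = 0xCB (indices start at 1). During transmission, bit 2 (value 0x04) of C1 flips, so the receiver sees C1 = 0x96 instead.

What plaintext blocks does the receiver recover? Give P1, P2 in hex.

CBC decryption: P_i = D(K, C_i) ⊕ C_{i−1}, with C_{0} = IV.
Only C1 changed, to 0x96. In CBC, a change in C_i garbles P_i and flips the same bit in P_{i+1}. Decrypting the received ciphertext:
P1: D(K, 0x96) = 0x03; 0x03 ⊕ 0x99 = 0x9A.
P2: D(K, 0xCB) = 0x38; 0x38 ⊕ 0x96 = 0xAE.
Blocks that differ from the original plaintext: P1, P2.

P1 = 0x9A, P2 = 0xAE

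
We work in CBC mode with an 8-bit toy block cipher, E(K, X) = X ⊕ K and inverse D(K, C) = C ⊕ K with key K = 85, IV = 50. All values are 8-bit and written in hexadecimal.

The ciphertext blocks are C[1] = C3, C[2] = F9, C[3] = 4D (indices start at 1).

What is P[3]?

CBC decryption: P_i = D(K, C_i) ⊕ C_{i−1}, with C_{0} = IV.
P[3]: D(K, 4D) = C8; C8 ⊕ F9 = 31.

P[3] = 31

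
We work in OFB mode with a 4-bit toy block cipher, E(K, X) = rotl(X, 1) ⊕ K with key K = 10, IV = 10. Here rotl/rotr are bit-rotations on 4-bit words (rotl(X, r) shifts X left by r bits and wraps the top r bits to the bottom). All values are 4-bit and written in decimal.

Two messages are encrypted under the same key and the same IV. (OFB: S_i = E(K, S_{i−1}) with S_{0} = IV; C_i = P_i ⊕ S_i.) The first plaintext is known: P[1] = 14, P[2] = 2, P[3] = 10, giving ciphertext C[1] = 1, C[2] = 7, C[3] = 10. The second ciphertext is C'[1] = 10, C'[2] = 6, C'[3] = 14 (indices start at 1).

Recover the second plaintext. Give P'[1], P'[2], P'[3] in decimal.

In OFB with a reused IV, both messages share the same keystream S_i, so C_i ⊕ C'_i = P_i ⊕ P'_i and thus P'_i = P_i ⊕ C_i ⊕ C'_i.
P'[1]: 14 ⊕ 1 ⊕ 10 = 5.
P'[2]: 2 ⊕ 7 ⊕ 6 = 3.
P'[3]: 10 ⊕ 10 ⊕ 14 = 14.

P'[1] = 5, P'[2] = 3, P'[3] = 14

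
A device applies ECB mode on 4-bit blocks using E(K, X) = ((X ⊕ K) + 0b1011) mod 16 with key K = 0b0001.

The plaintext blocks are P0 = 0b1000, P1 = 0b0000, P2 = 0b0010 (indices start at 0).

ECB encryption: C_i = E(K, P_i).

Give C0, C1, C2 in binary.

C0 = 0b0100, C1 = 0b1100, C2 = 0b1110

C0: E(K, 0b1000) = 0b0100.
C1: E(K, 0b0000) = 0b1100.
C2: E(K, 0b0010) = 0b1110.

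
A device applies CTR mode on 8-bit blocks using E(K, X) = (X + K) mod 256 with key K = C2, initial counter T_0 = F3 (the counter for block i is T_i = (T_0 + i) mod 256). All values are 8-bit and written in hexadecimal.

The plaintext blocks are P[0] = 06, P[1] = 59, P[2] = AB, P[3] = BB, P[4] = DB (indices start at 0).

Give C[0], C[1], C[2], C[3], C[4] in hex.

C[0] = B3, C[1] = EF, C[2] = 1C, C[3] = 03, C[4] = 62

CTR encryption: S_i = E(K, T_i) where T_i is the counter for block i; C_i = P_i ⊕ S_i.
C[0]: T = F3, S = E(K, T) = B5; 06 ⊕ B5 = B3.
C[1]: T = F4, S = E(K, T) = B6; 59 ⊕ B6 = EF.
C[2]: T = F5, S = E(K, T) = B7; AB ⊕ B7 = 1C.
C[3]: T = F6, S = E(K, T) = B8; BB ⊕ B8 = 03.
C[4]: T = F7, S = E(K, T) = B9; DB ⊕ B9 = 62.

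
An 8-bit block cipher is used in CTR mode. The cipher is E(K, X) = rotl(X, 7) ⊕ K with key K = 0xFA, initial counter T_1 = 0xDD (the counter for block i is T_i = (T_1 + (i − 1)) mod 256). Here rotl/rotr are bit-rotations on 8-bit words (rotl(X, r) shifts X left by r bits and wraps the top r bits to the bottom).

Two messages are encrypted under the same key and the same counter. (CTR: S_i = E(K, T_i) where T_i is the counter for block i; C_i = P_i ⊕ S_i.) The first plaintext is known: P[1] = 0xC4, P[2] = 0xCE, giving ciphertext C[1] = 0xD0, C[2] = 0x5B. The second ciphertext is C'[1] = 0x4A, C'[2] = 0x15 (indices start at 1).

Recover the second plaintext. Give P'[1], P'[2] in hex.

P'[1] = 0x5E, P'[2] = 0x80

In CTR with a reused counter, both messages share the same keystream S_i, so C_i ⊕ C'_i = P_i ⊕ P'_i and thus P'_i = P_i ⊕ C_i ⊕ C'_i.
P'[1]: 0xC4 ⊕ 0xD0 ⊕ 0x4A = 0x5E.
P'[2]: 0xCE ⊕ 0x5B ⊕ 0x15 = 0x80.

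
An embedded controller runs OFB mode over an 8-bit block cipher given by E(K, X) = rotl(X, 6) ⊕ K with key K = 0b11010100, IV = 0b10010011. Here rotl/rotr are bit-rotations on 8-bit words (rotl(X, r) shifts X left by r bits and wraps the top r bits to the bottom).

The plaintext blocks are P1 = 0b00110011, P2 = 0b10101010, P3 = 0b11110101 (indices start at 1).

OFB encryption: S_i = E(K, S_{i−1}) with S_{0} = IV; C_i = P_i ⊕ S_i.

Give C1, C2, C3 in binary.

C1 = 0b00000011, C2 = 0b01110010, C3 = 0b00010111

C1: S = E(K, 0b10010011) = 0b00110000; 0b00110011 ⊕ 0b00110000 = 0b00000011.
C2: S = E(K, 0b00110000) = 0b11011000; 0b10101010 ⊕ 0b11011000 = 0b01110010.
C3: S = E(K, 0b11011000) = 0b11100010; 0b11110101 ⊕ 0b11100010 = 0b00010111.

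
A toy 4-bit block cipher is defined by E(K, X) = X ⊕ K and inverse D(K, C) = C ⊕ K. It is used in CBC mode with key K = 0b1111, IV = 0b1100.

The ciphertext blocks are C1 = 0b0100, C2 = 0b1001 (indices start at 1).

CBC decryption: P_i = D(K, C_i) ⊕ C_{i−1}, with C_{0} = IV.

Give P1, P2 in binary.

P1: D(K, 0b0100) = 0b1011; 0b1011 ⊕ 0b1100 = 0b0111.
P2: D(K, 0b1001) = 0b0110; 0b0110 ⊕ 0b0100 = 0b0010.

P1 = 0b0111, P2 = 0b0010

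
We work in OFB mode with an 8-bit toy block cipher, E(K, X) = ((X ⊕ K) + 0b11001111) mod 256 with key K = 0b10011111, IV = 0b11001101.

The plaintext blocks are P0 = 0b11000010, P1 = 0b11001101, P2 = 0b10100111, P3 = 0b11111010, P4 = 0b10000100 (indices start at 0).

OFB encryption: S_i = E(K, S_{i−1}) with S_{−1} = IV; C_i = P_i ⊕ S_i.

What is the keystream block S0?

0b00100001

C0: S = E(K, 0b11001101) = 0b00100001; 0b11000010 ⊕ 0b00100001 = 0b11100011.
So S0 = 0b00100001.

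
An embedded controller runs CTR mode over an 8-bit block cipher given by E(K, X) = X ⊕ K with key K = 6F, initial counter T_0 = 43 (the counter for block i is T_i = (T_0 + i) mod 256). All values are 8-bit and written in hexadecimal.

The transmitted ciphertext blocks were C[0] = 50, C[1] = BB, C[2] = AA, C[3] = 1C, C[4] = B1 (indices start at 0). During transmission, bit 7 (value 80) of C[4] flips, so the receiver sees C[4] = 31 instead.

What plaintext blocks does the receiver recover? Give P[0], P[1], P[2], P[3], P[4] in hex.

CTR decryption: S_i = E(K, T_i) where T_i is the counter for block i; P_i = C_i ⊕ S_i.
Only C[4] changed, to 31. In CTR, a change in C_i flips the same bit in P_i only; the keystream is unaffected. Decrypting the received ciphertext:
P[0]: T = 43, S = E(K, T) = 2C; 50 ⊕ 2C = 7C.
P[1]: T = 44, S = E(K, T) = 2B; BB ⊕ 2B = 90.
P[2]: T = 45, S = E(K, T) = 2A; AA ⊕ 2A = 80.
P[3]: T = 46, S = E(K, T) = 29; 1C ⊕ 29 = 35.
P[4]: T = 47, S = E(K, T) = 28; 31 ⊕ 28 = 19.
Blocks that differ from the original plaintext: P[4].

P[0] = 7C, P[1] = 90, P[2] = 80, P[3] = 35, P[4] = 19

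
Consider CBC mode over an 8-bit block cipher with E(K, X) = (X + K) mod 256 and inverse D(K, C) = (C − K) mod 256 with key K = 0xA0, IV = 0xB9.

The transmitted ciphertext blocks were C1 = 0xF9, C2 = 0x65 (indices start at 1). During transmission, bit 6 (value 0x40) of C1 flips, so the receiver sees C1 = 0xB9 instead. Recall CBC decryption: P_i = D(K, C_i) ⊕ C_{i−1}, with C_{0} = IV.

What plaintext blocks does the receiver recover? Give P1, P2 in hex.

P1 = 0xA0, P2 = 0x7C

Only C1 changed, to 0xB9. In CBC, a change in C_i garbles P_i and flips the same bit in P_{i+1}. Decrypting the received ciphertext:
P1: D(K, 0xB9) = 0x19; 0x19 ⊕ 0xB9 = 0xA0.
P2: D(K, 0x65) = 0xC5; 0xC5 ⊕ 0xB9 = 0x7C.
Blocks that differ from the original plaintext: P1, P2.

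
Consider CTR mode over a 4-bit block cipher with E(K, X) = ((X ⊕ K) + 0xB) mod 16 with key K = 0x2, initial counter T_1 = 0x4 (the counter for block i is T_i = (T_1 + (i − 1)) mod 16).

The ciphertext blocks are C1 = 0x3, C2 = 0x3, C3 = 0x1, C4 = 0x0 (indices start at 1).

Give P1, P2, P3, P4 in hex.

CTR decryption: S_i = E(K, T_i) where T_i is the counter for block i; P_i = C_i ⊕ S_i.
P1: T = 0x4, S = E(K, T) = 0x1; 0x3 ⊕ 0x1 = 0x2.
P2: T = 0x5, S = E(K, T) = 0x2; 0x3 ⊕ 0x2 = 0x1.
P3: T = 0x6, S = E(K, T) = 0xF; 0x1 ⊕ 0xF = 0xE.
P4: T = 0x7, S = E(K, T) = 0x0; 0x0 ⊕ 0x0 = 0x0.

P1 = 0x2, P2 = 0x1, P3 = 0xE, P4 = 0x0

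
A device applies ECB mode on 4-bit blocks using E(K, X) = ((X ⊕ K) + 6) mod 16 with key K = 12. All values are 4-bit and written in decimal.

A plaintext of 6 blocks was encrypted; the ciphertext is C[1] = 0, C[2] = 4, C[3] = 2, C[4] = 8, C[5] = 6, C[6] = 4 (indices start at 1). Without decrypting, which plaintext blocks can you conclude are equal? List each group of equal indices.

ECB encrypts each block independently with the same key, so equal ciphertext blocks imply equal plaintext blocks.
C[2] = C[6] = 4, so P[2] = P[6].

P[2] = P[6]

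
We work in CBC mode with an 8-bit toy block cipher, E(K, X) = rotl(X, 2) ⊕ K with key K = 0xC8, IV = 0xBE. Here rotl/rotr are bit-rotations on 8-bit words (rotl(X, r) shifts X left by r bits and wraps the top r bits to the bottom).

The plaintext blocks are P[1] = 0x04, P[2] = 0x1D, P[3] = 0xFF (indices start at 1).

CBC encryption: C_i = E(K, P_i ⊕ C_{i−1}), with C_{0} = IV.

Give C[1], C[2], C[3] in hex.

C[1]: P[1] ⊕ 0xBE = 0xBA; E(K, 0xBA) = 0x22.
C[2]: P[2] ⊕ 0x22 = 0x3F; E(K, 0x3F) = 0x34.
C[3]: P[3] ⊕ 0x34 = 0xCB; E(K, 0xCB) = 0xE7.

C[1] = 0x22, C[2] = 0x34, C[3] = 0xE7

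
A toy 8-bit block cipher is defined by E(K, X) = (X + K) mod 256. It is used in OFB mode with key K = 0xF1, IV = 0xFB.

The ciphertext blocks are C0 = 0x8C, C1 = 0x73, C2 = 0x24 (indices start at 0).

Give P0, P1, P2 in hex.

P0 = 0x60, P1 = 0xAE, P2 = 0xEA

OFB decryption: S_i = E(K, S_{i−1}) with S_{−1} = IV; P_i = C_i ⊕ S_i.
P0: S = E(K, 0xFB) = 0xEC; 0x8C ⊕ 0xEC = 0x60.
P1: S = E(K, 0xEC) = 0xDD; 0x73 ⊕ 0xDD = 0xAE.
P2: S = E(K, 0xDD) = 0xCE; 0x24 ⊕ 0xCE = 0xEA.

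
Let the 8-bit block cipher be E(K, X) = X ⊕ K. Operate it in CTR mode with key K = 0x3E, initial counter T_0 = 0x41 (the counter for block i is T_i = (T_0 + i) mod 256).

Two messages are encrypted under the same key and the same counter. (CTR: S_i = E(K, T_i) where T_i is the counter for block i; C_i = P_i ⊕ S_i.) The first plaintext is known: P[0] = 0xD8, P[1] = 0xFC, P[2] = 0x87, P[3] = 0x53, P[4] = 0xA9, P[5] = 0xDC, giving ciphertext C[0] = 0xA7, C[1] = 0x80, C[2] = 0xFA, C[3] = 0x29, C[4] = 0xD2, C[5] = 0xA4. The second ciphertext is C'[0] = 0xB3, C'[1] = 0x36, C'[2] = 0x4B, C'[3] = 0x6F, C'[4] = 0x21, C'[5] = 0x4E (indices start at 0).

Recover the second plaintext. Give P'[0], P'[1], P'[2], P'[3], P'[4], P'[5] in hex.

In CTR with a reused counter, both messages share the same keystream S_i, so C_i ⊕ C'_i = P_i ⊕ P'_i and thus P'_i = P_i ⊕ C_i ⊕ C'_i.
P'[0]: 0xD8 ⊕ 0xA7 ⊕ 0xB3 = 0xCC.
P'[1]: 0xFC ⊕ 0x80 ⊕ 0x36 = 0x4A.
P'[2]: 0x87 ⊕ 0xFA ⊕ 0x4B = 0x36.
P'[3]: 0x53 ⊕ 0x29 ⊕ 0x6F = 0x15.
P'[4]: 0xA9 ⊕ 0xD2 ⊕ 0x21 = 0x5A.
P'[5]: 0xDC ⊕ 0xA4 ⊕ 0x4E = 0x36.

P'[0] = 0xCC, P'[1] = 0x4A, P'[2] = 0x36, P'[3] = 0x15, P'[4] = 0x5A, P'[5] = 0x36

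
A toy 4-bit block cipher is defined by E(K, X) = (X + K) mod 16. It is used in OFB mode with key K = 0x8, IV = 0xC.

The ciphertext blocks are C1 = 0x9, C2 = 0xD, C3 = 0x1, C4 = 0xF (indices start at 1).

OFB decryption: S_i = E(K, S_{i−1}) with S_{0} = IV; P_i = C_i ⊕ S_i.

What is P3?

P3 = 0x5

P1: S = E(K, 0xC) = 0x4; 0x9 ⊕ 0x4 = 0xD.
P2: S = E(K, 0x4) = 0xC; 0xD ⊕ 0xC = 0x1.
P3: S = E(K, 0xC) = 0x4; 0x1 ⊕ 0x4 = 0x5.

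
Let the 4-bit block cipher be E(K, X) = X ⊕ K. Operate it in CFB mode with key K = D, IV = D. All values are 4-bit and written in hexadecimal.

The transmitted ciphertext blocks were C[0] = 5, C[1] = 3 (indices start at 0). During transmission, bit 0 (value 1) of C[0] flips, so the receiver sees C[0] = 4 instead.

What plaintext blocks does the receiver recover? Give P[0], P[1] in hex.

P[0] = 4, P[1] = A

CFB decryption: P_i = C_i ⊕ E(K, C_{i−1}), with C_{−1} = IV.
Only C[0] changed, to 4. In CFB, a change in C_i flips the same bit in P_i and garbles P_{i+1}. Decrypting the received ciphertext:
P[0]: E(K, D) = 0; 4 ⊕ 0 = 4.
P[1]: E(K, 4) = 9; 3 ⊕ 9 = A.
Blocks that differ from the original plaintext: P[0], P[1].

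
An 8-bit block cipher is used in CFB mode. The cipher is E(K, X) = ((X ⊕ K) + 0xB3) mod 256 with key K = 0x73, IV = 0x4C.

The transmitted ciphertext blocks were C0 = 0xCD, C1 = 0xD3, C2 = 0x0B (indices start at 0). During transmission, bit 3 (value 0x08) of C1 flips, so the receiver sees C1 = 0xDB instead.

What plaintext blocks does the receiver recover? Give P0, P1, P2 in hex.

CFB decryption: P_i = C_i ⊕ E(K, C_{i−1}), with C_{−1} = IV.
Only C1 changed, to 0xDB. In CFB, a change in C_i flips the same bit in P_i and garbles P_{i+1}. Decrypting the received ciphertext:
P0: E(K, 0x4C) = 0xF2; 0xCD ⊕ 0xF2 = 0x3F.
P1: E(K, 0xCD) = 0x71; 0xDB ⊕ 0x71 = 0xAA.
P2: E(K, 0xDB) = 0x5B; 0x0B ⊕ 0x5B = 0x50.
Blocks that differ from the original plaintext: P1, P2.

P0 = 0x3F, P1 = 0xAA, P2 = 0x50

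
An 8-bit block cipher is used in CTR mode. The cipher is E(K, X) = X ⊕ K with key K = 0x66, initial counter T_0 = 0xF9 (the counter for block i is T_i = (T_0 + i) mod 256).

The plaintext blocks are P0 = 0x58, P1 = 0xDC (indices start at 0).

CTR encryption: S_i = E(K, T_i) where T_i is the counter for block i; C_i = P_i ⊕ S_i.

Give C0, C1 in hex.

C0: T = 0xF9, S = E(K, T) = 0x9F; 0x58 ⊕ 0x9F = 0xC7.
C1: T = 0xFA, S = E(K, T) = 0x9C; 0xDC ⊕ 0x9C = 0x40.

C0 = 0xC7, C1 = 0x40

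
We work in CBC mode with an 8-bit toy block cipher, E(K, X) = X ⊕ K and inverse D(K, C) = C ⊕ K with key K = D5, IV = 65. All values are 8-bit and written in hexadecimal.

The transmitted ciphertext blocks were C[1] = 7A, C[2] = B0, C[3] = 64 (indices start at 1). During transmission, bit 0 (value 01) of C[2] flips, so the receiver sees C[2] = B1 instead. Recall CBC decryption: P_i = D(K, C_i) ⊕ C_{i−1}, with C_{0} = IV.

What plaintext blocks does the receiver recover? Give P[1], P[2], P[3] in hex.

Only C[2] changed, to B1. In CBC, a change in C_i garbles P_i and flips the same bit in P_{i+1}. Decrypting the received ciphertext:
P[1]: D(K, 7A) = AF; AF ⊕ 65 = CA.
P[2]: D(K, B1) = 64; 64 ⊕ 7A = 1E.
P[3]: D(K, 64) = B1; B1 ⊕ B1 = 00.
Blocks that differ from the original plaintext: P[2], P[3].

P[1] = CA, P[2] = 1E, P[3] = 00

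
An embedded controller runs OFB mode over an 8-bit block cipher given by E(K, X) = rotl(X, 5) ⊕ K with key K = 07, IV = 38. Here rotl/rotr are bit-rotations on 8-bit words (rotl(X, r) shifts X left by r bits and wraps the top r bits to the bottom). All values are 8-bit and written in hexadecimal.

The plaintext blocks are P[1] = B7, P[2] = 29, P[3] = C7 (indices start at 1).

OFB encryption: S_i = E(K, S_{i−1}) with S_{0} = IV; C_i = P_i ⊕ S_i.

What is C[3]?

C[1]: S = E(K, 38) = 00; B7 ⊕ 00 = B7.
C[2]: S = E(K, 00) = 07; 29 ⊕ 07 = 2E.
C[3]: S = E(K, 07) = E7; C7 ⊕ E7 = 20.

C[3] = 20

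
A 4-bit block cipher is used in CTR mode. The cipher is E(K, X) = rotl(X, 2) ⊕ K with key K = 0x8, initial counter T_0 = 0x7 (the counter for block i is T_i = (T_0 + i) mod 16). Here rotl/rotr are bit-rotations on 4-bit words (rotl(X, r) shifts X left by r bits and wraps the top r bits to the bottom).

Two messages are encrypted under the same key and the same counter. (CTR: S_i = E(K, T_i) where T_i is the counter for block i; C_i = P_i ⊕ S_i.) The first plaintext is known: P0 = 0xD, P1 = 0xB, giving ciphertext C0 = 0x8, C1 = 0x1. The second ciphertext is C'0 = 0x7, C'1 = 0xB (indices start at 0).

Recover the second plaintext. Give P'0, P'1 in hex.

In CTR with a reused counter, both messages share the same keystream S_i, so C_i ⊕ C'_i = P_i ⊕ P'_i and thus P'_i = P_i ⊕ C_i ⊕ C'_i.
P'0: 0xD ⊕ 0x8 ⊕ 0x7 = 0x2.
P'1: 0xB ⊕ 0x1 ⊕ 0xB = 0x1.

P'0 = 0x2, P'1 = 0x1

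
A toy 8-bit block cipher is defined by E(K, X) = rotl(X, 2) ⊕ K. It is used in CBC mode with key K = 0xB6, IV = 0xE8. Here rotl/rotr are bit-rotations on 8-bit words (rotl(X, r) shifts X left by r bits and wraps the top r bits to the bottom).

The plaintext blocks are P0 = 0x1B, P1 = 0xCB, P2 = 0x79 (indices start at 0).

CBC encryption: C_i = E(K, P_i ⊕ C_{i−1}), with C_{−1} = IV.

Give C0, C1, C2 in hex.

C0: P0 ⊕ 0xE8 = 0xF3; E(K, 0xF3) = 0x79.
C1: P1 ⊕ 0x79 = 0xB2; E(K, 0xB2) = 0x7C.
C2: P2 ⊕ 0x7C = 0x05; E(K, 0x05) = 0xA2.

C0 = 0x79, C1 = 0x7C, C2 = 0xA2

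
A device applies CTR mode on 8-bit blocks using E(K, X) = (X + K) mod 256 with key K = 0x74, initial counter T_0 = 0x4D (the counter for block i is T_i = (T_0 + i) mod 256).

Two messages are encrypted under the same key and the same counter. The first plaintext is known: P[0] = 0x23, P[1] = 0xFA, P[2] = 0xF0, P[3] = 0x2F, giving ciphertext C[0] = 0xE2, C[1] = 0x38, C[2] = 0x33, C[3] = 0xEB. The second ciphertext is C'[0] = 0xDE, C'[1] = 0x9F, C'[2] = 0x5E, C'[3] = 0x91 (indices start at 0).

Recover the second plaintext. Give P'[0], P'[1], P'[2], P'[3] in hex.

In CTR with a reused counter, both messages share the same keystream S_i, so C_i ⊕ C'_i = P_i ⊕ P'_i and thus P'_i = P_i ⊕ C_i ⊕ C'_i.
P'[0]: 0x23 ⊕ 0xE2 ⊕ 0xDE = 0x1F.
P'[1]: 0xFA ⊕ 0x38 ⊕ 0x9F = 0x5D.
P'[2]: 0xF0 ⊕ 0x33 ⊕ 0x5E = 0x9D.
P'[3]: 0x2F ⊕ 0xEB ⊕ 0x91 = 0x55.

P'[0] = 0x1F, P'[1] = 0x5D, P'[2] = 0x9D, P'[3] = 0x55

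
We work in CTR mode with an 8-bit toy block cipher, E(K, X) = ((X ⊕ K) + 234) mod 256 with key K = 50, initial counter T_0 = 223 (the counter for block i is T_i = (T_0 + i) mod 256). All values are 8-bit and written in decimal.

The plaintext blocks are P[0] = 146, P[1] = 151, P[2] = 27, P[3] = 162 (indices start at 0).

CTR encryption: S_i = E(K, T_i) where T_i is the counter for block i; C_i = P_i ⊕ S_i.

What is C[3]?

C[0]: T = 223, S = E(K, T) = 215; 146 ⊕ 215 = 69.
C[1]: T = 224, S = E(K, T) = 188; 151 ⊕ 188 = 43.
C[2]: T = 225, S = E(K, T) = 189; 27 ⊕ 189 = 166.
C[3]: T = 226, S = E(K, T) = 186; 162 ⊕ 186 = 24.

C[3] = 24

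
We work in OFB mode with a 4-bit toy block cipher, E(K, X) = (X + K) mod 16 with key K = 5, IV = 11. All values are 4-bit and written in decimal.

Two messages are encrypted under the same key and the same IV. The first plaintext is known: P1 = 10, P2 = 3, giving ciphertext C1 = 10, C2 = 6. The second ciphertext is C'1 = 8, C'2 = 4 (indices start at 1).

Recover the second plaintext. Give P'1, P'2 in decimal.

In OFB with a reused IV, both messages share the same keystream S_i, so C_i ⊕ C'_i = P_i ⊕ P'_i and thus P'_i = P_i ⊕ C_i ⊕ C'_i.
P'1: 10 ⊕ 10 ⊕ 8 = 8.
P'2: 3 ⊕ 6 ⊕ 4 = 1.

P'1 = 8, P'2 = 1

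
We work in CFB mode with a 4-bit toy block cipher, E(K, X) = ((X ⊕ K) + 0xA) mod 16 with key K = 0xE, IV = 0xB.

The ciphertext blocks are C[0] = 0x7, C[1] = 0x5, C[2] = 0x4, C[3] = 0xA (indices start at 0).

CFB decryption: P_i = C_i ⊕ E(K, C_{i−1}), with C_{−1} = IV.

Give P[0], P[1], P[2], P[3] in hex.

P[0]: E(K, 0xB) = 0xF; 0x7 ⊕ 0xF = 0x8.
P[1]: E(K, 0x7) = 0x3; 0x5 ⊕ 0x3 = 0x6.
P[2]: E(K, 0x5) = 0x5; 0x4 ⊕ 0x5 = 0x1.
P[3]: E(K, 0x4) = 0x4; 0xA ⊕ 0x4 = 0xE.

P[0] = 0x8, P[1] = 0x6, P[2] = 0x1, P[3] = 0xE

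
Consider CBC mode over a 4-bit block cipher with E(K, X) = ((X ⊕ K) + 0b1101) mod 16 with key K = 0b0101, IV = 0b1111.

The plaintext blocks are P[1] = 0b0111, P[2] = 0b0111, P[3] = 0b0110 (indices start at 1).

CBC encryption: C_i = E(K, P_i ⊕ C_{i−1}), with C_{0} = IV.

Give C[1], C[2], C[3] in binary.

C[1] = 0b1010, C[2] = 0b0101, C[3] = 0b0011

C[1]: P[1] ⊕ 0b1111 = 0b1000; E(K, 0b1000) = 0b1010.
C[2]: P[2] ⊕ 0b1010 = 0b1101; E(K, 0b1101) = 0b0101.
C[3]: P[3] ⊕ 0b0101 = 0b0011; E(K, 0b0011) = 0b0011.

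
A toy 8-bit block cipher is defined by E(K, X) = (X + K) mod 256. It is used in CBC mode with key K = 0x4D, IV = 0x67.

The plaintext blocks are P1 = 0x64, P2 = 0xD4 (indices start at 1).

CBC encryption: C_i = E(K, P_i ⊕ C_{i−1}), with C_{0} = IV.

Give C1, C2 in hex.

C1: P1 ⊕ 0x67 = 0x03; E(K, 0x03) = 0x50.
C2: P2 ⊕ 0x50 = 0x84; E(K, 0x84) = 0xD1.

C1 = 0x50, C2 = 0xD1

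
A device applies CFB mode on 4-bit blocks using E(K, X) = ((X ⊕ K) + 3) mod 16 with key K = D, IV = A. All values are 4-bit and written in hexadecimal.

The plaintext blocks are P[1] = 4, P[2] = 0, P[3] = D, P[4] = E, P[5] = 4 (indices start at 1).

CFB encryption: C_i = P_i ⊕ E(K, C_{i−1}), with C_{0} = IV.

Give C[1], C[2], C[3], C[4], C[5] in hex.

C[1] = E, C[2] = 6, C[3] = 3, C[4] = F, C[5] = 1

C[1]: E(K, A) = A; 4 ⊕ A = E.
C[2]: E(K, E) = 6; 0 ⊕ 6 = 6.
C[3]: E(K, 6) = E; D ⊕ E = 3.
C[4]: E(K, 3) = 1; E ⊕ 1 = F.
C[5]: E(K, F) = 5; 4 ⊕ 5 = 1.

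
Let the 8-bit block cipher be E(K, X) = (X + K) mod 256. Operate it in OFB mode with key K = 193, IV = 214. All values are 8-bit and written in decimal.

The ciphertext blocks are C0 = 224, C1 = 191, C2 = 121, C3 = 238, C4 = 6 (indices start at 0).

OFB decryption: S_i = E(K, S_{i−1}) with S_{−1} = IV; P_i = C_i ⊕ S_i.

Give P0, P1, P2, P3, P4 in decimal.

P0: S = E(K, 214) = 151; 224 ⊕ 151 = 119.
P1: S = E(K, 151) = 88; 191 ⊕ 88 = 231.
P2: S = E(K, 88) = 25; 121 ⊕ 25 = 96.
P3: S = E(K, 25) = 218; 238 ⊕ 218 = 52.
P4: S = E(K, 218) = 155; 6 ⊕ 155 = 157.

P0 = 119, P1 = 231, P2 = 96, P3 = 52, P4 = 157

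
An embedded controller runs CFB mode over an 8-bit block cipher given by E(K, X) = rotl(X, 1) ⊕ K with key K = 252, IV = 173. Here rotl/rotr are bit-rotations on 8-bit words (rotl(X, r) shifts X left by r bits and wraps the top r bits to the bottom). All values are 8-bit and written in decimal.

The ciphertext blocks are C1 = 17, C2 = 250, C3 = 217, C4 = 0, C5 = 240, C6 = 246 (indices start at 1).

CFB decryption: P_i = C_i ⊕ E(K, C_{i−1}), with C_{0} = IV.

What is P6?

P6: E(K, 240) = 29; 246 ⊕ 29 = 235.

P6 = 235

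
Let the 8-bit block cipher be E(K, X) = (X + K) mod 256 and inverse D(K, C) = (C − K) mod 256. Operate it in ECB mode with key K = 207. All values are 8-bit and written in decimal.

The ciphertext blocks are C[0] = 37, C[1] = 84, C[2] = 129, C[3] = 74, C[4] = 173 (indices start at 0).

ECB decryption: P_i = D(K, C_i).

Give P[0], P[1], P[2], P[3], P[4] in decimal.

P[0]: D(K, 37) = 86.
P[1]: D(K, 84) = 133.
P[2]: D(K, 129) = 178.
P[3]: D(K, 74) = 123.
P[4]: D(K, 173) = 222.

P[0] = 86, P[1] = 133, P[2] = 178, P[3] = 123, P[4] = 222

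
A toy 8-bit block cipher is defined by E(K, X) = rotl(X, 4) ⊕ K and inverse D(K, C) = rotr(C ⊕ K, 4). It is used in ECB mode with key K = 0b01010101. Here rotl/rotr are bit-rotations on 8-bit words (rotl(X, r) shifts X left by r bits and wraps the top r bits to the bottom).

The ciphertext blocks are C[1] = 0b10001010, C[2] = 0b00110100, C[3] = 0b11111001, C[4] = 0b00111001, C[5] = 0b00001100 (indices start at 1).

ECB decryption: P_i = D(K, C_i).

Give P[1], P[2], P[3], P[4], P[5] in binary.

P[1]: D(K, 0b10001010) = 0b11111101.
P[2]: D(K, 0b00110100) = 0b00010110.
P[3]: D(K, 0b11111001) = 0b11001010.
P[4]: D(K, 0b00111001) = 0b11000110.
P[5]: D(K, 0b00001100) = 0b10010101.

P[1] = 0b11111101, P[2] = 0b00010110, P[3] = 0b11001010, P[4] = 0b11000110, P[5] = 0b10010101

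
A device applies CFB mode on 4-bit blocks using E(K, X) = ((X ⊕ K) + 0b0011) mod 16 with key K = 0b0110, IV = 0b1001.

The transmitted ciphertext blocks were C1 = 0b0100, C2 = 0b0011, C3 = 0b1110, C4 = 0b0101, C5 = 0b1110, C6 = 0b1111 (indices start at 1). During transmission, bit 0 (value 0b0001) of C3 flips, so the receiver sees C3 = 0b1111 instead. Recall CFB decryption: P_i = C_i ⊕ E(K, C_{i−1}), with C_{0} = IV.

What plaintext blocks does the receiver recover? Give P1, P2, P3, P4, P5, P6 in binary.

P1 = 0b0110, P2 = 0b0110, P3 = 0b0111, P4 = 0b1001, P5 = 0b1000, P6 = 0b0100

Only C3 changed, to 0b1111. In CFB, a change in C_i flips the same bit in P_i and garbles P_{i+1}. Decrypting the received ciphertext:
P1: E(K, 0b1001) = 0b0010; 0b0100 ⊕ 0b0010 = 0b0110.
P2: E(K, 0b0100) = 0b0101; 0b0011 ⊕ 0b0101 = 0b0110.
P3: E(K, 0b0011) = 0b1000; 0b1111 ⊕ 0b1000 = 0b0111.
P4: E(K, 0b1111) = 0b1100; 0b0101 ⊕ 0b1100 = 0b1001.
P5: E(K, 0b0101) = 0b0110; 0b1110 ⊕ 0b0110 = 0b1000.
P6: E(K, 0b1110) = 0b1011; 0b1111 ⊕ 0b1011 = 0b0100.
Blocks that differ from the original plaintext: P3, P4.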